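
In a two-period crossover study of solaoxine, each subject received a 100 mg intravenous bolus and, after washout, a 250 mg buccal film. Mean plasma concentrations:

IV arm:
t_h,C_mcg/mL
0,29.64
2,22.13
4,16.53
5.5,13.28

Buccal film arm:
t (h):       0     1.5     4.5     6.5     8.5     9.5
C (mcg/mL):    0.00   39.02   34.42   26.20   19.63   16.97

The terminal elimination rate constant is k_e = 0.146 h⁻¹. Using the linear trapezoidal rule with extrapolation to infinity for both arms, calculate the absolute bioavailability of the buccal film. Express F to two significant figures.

F = 0.75

Trapezoidal AUC_0→5.5 (IV):
  [0→2]: (29.64+22.13)/2 × 2 = 51.77
  [2→4]: (22.13+16.53)/2 × 2 = 38.66
  [4→5.5]: (16.53+13.28)/2 × 1.5 = 22.3575
  Sum = 112.7875 mcg/mL·h
IV tail: 13.28/0.146 = 90.959; AUC_iv,0→∞ = 112.7875 + 90.959 = 203.7465 mcg/mL·h
Trapezoidal AUC_0→9.5 (buccal film):
  [0→1.5]: (0.00+39.02)/2 × 1.5 = 29.265
  [1.5→4.5]: (39.02+34.42)/2 × 3 = 110.16
  [4.5→6.5]: (34.42+26.20)/2 × 2 = 60.62
  [6.5→8.5]: (26.20+19.63)/2 × 2 = 45.83
  [8.5→9.5]: (19.63+16.97)/2 × 1 = 18.3
  Sum = 264.175 mcg/mL·h
buccal film tail: 16.97/0.146 = 116.233; AUC_ev,0→∞ = 264.175 + 116.233 = 380.408 mcg/mL·h
F = (AUC_ev/D_ev)/(AUC_iv/D_iv) = (380.408/250)/(203.7465/100) = 1.521632/2.037465 = 0.7468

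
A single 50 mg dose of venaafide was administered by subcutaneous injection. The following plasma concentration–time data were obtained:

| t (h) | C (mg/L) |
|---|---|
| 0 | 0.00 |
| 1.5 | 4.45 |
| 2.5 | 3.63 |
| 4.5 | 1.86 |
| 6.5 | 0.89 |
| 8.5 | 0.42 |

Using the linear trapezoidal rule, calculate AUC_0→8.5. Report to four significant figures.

AUC = 16.93 mg/L·h

Trapezoidal AUC_0→8.5:
  [0→1.5]: (0.00+4.45)/2 × 1.5 = 3.3375
  [1.5→2.5]: (4.45+3.63)/2 × 1 = 4.04
  [2.5→4.5]: (3.63+1.86)/2 × 2 = 5.49
  [4.5→6.5]: (1.86+0.89)/2 × 2 = 2.75
  [6.5→8.5]: (0.89+0.42)/2 × 2 = 1.31
  Sum = 16.9275 mg/L·h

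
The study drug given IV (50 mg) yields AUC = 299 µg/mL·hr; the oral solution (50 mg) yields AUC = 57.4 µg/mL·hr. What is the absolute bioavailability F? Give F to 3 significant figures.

F = (AUC_ev / D_ev) / (AUC_iv / D_iv)
  = (57.4/50) / (299/50)
  = 1.148 / 5.98 = 0.1920

F = 0.192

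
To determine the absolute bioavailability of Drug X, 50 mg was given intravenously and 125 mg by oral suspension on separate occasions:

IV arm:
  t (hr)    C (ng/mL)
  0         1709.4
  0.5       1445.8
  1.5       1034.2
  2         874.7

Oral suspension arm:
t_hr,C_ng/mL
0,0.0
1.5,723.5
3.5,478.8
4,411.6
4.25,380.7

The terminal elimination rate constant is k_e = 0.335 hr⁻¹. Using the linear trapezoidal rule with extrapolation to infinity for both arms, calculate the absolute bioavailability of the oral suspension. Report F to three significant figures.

Trapezoidal AUC_0→2 (IV):
  [0→0.5]: (1709.4+1445.8)/2 × 0.5 = 788.8
  [0.5→1.5]: (1445.8+1034.2)/2 × 1 = 1240.0
  [1.5→2]: (1034.2+874.7)/2 × 0.5 = 477.225
  Sum = 2506.025 ng/mL·hr
IV tail: 874.7/0.335 = 2611.045; AUC_iv,0→∞ = 2506.025 + 2611.045 = 5117.07 ng/mL·hr
Trapezoidal AUC_0→4.25 (oral suspension):
  [0→1.5]: (0.0+723.5)/2 × 1.5 = 542.625
  [1.5→3.5]: (723.5+478.8)/2 × 2 = 1202.3
  [3.5→4]: (478.8+411.6)/2 × 0.5 = 222.6
  [4→4.25]: (411.6+380.7)/2 × 0.25 = 99.0375
  Sum = 2066.5625 ng/mL·hr
oral suspension tail: 380.7/0.335 = 1136.418; AUC_ev,0→∞ = 2066.5625 + 1136.418 = 3202.9805 ng/mL·hr
F = (AUC_ev/D_ev)/(AUC_iv/D_iv) = (3202.9805/125)/(5117.07/50) = 25.623844/102.3414 = 0.2504

F = 0.250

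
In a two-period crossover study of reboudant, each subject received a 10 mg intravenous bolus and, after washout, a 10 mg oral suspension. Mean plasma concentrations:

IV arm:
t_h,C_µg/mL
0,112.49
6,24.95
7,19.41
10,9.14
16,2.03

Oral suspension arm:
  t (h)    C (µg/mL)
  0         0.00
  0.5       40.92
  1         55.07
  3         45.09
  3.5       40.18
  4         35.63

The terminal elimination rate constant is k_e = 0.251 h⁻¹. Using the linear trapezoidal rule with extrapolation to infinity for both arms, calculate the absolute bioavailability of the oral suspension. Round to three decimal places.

Trapezoidal AUC_0→16 (IV):
  [0→6]: (112.49+24.95)/2 × 6 = 412.32
  [6→7]: (24.95+19.41)/2 × 1 = 22.18
  [7→10]: (19.41+9.14)/2 × 3 = 42.825
  [10→16]: (9.14+2.03)/2 × 6 = 33.51
  Sum = 510.835 µg/mL·h
IV tail: 2.03/0.251 = 8.088; AUC_iv,0→∞ = 510.835 + 8.088 = 518.923 µg/mL·h
Trapezoidal AUC_0→4 (oral suspension):
  [0→0.5]: (0.00+40.92)/2 × 0.5 = 10.23
  [0.5→1]: (40.92+55.07)/2 × 0.5 = 23.9975
  [1→3]: (55.07+45.09)/2 × 2 = 100.16
  [3→3.5]: (45.09+40.18)/2 × 0.5 = 21.3175
  [3.5→4]: (40.18+35.63)/2 × 0.5 = 18.9525
  Sum = 174.6575 µg/mL·h
oral suspension tail: 35.63/0.251 = 141.952; AUC_ev,0→∞ = 174.6575 + 141.952 = 316.6095 µg/mL·h
F = (AUC_ev/D_ev)/(AUC_iv/D_iv) = (316.6095/10)/(518.923/10) = 31.66095/51.8923 = 0.6101

F = 0.610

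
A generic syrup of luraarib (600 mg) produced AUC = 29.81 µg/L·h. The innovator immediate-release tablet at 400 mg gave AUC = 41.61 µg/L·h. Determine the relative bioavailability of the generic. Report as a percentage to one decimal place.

F_rel = (AUC_test/D_test) / (AUC_ref/D_ref)
      = (29.81/600) / (41.61/400)
      = 0.0496833 / 0.104025 = 0.4776 = 47.76%

F_rel = 47.8%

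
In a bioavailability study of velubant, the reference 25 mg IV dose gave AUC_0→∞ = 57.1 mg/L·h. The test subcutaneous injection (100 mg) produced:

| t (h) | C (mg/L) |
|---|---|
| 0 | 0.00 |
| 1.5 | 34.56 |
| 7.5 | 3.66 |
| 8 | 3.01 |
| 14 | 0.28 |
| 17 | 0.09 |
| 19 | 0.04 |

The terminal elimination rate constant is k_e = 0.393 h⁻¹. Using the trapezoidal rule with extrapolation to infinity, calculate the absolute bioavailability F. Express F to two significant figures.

Trapezoidal AUC_0→19 (subcutaneous injection):
  [0→1.5]: (0.00+34.56)/2 × 1.5 = 25.92
  [1.5→7.5]: (34.56+3.66)/2 × 6 = 114.66
  [7.5→8]: (3.66+3.01)/2 × 0.5 = 1.6675
  [8→14]: (3.01+0.28)/2 × 6 = 9.87
  [14→17]: (0.28+0.09)/2 × 3 = 0.555
  [17→19]: (0.09+0.04)/2 × 2 = 0.13
  Sum = 152.8025 mg/L·h
Tail: C_last/k_e = 0.04/0.393 = 0.102
AUC_0→∞ (subcutaneous injection) = 152.8025 + 0.102 = 152.9045 mg/L·h
F = (AUC_ev/D_ev)/(AUC_iv/D_iv) = (152.9045/100)/(57.1/25) = 1.529045/2.284 = 0.6695

F = 0.67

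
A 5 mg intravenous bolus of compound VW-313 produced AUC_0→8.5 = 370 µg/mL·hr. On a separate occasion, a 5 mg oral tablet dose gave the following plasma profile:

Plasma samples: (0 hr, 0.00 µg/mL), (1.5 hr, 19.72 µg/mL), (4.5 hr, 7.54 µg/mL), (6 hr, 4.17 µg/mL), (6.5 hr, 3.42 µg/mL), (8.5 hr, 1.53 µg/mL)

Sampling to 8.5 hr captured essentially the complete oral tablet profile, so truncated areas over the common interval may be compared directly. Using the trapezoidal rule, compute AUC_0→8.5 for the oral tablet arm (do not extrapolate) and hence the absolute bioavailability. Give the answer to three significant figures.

Trapezoidal AUC_0→8.5 (oral tablet):
  [0→1.5]: (0.00+19.72)/2 × 1.5 = 14.79
  [1.5→4.5]: (19.72+7.54)/2 × 3 = 40.89
  [4.5→6]: (7.54+4.17)/2 × 1.5 = 8.7825
  [6→6.5]: (4.17+3.42)/2 × 0.5 = 1.8975
  [6.5→8.5]: (3.42+1.53)/2 × 2 = 4.95
  Sum = 71.31 µg/mL·hr
F = (AUC_ev/D_ev)/(AUC_iv/D_iv) = (71.31/5)/(370/5) = 14.262/74 = 0.1927

F = 0.193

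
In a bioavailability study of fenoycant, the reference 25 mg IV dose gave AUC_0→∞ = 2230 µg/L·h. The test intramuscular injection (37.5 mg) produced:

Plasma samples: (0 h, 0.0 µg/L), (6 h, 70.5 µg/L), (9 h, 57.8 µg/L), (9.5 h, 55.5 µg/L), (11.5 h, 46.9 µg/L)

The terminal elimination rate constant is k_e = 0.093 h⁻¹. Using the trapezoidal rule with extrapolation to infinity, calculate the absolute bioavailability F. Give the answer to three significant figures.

F = 0.311

Trapezoidal AUC_0→11.5 (intramuscular injection):
  [0→6]: (0.0+70.5)/2 × 6 = 211.5
  [6→9]: (70.5+57.8)/2 × 3 = 192.45
  [9→9.5]: (57.8+55.5)/2 × 0.5 = 28.325
  [9.5→11.5]: (55.5+46.9)/2 × 2 = 102.4
  Sum = 534.675 µg/L·h
Tail: C_last/k_e = 46.9/0.093 = 504.301
AUC_0→∞ (intramuscular injection) = 534.675 + 504.301 = 1038.976 µg/L·h
F = (AUC_ev/D_ev)/(AUC_iv/D_iv) = (1038.976/37.5)/(2230/25) = 27.706/89.2 = 0.3106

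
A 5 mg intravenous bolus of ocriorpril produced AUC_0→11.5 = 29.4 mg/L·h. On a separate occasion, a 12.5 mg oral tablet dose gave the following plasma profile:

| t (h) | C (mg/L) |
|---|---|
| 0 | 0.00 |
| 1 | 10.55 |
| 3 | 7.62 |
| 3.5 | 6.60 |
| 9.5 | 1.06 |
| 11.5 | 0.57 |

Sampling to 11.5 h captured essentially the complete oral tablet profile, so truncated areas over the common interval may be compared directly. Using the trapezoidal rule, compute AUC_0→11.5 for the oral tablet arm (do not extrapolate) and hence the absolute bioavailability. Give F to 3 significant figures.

F = 0.702

Trapezoidal AUC_0→11.5 (oral tablet):
  [0→1]: (0.00+10.55)/2 × 1 = 5.275
  [1→3]: (10.55+7.62)/2 × 2 = 18.17
  [3→3.5]: (7.62+6.60)/2 × 0.5 = 3.555
  [3.5→9.5]: (6.60+1.06)/2 × 6 = 22.98
  [9.5→11.5]: (1.06+0.57)/2 × 2 = 1.63
  Sum = 51.61 mg/L·h
F = (AUC_ev/D_ev)/(AUC_iv/D_iv) = (51.61/12.5)/(29.4/5) = 4.1288/5.88 = 0.7022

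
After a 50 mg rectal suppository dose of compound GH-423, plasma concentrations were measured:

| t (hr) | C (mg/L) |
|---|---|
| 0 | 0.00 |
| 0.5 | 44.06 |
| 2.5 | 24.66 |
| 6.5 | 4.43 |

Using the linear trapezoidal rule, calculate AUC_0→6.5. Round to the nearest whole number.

AUC = 138 mg/L·hr

Trapezoidal AUC_0→6.5:
  [0→0.5]: (0.00+44.06)/2 × 0.5 = 11.015
  [0.5→2.5]: (44.06+24.66)/2 × 2 = 68.72
  [2.5→6.5]: (24.66+4.43)/2 × 4 = 58.18
  Sum = 137.915 mg/L·hr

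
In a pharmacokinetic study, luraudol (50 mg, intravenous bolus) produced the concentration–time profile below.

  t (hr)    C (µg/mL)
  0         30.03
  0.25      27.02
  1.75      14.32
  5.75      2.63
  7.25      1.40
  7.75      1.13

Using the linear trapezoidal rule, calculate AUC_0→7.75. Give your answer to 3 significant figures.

Trapezoidal AUC_0→7.75:
  [0→0.25]: (30.03+27.02)/2 × 0.25 = 7.13125
  [0.25→1.75]: (27.02+14.32)/2 × 1.5 = 31.005
  [1.75→5.75]: (14.32+2.63)/2 × 4 = 33.9
  [5.75→7.25]: (2.63+1.40)/2 × 1.5 = 3.0225
  [7.25→7.75]: (1.40+1.13)/2 × 0.5 = 0.6325
  Sum = 75.69125 µg/mL·hr

AUC = 75.7 µg/mL·hr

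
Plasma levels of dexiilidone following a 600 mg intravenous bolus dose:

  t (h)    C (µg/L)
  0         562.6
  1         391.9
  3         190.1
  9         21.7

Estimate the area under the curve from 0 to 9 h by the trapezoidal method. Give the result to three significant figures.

Trapezoidal AUC_0→9:
  [0→1]: (562.6+391.9)/2 × 1 = 477.25
  [1→3]: (391.9+190.1)/2 × 2 = 582.0
  [3→9]: (190.1+21.7)/2 × 6 = 635.4
  Sum = 1694.65 µg/L·h

AUC = 1690 µg/L·h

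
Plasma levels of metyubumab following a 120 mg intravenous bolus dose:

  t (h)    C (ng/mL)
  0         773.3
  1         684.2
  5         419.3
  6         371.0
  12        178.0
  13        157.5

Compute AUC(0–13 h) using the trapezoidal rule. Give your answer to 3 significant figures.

Trapezoidal AUC_0→13:
  [0→1]: (773.3+684.2)/2 × 1 = 728.75
  [1→5]: (684.2+419.3)/2 × 4 = 2207.0
  [5→6]: (419.3+371.0)/2 × 1 = 395.15
  [6→12]: (371.0+178.0)/2 × 6 = 1647.0
  [12→13]: (178.0+157.5)/2 × 1 = 167.75
  Sum = 5145.65 ng/mL·h

AUC = 5150 ng/mL·h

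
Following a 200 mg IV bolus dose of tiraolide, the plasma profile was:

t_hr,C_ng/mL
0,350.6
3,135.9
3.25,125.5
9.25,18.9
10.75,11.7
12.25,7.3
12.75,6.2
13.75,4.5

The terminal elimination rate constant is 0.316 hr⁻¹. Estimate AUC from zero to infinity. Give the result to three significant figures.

AUC = 1260 ng/mL·hr

Trapezoidal AUC_0→13.75:
  [0→3]: (350.6+135.9)/2 × 3 = 729.75
  [3→3.25]: (135.9+125.5)/2 × 0.25 = 32.675
  [3.25→9.25]: (125.5+18.9)/2 × 6 = 433.2
  [9.25→10.75]: (18.9+11.7)/2 × 1.5 = 22.95
  [10.75→12.25]: (11.7+7.3)/2 × 1.5 = 14.25
  [12.25→12.75]: (7.3+6.2)/2 × 0.5 = 3.375
  [12.75→13.75]: (6.2+4.5)/2 × 1 = 5.35
  Sum = 1241.55 ng/mL·hr
Extrapolated tail: C_last / k_e = 4.5 / 0.316 = 14.241
AUC_0→∞ = 1241.55 + 14.241 = 1255.791 ng/mL·hr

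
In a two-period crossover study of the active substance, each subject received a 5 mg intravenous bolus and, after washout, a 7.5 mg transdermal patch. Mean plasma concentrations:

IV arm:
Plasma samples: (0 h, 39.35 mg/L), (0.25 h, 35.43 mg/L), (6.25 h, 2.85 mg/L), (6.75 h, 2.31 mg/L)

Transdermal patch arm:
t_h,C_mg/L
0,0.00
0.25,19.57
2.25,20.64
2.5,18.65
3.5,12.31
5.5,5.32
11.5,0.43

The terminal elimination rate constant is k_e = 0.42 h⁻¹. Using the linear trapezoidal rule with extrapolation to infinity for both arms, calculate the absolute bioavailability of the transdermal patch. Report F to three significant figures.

Trapezoidal AUC_0→6.75 (IV):
  [0→0.25]: (39.35+35.43)/2 × 0.25 = 9.3475
  [0.25→6.25]: (35.43+2.85)/2 × 6 = 114.84
  [6.25→6.75]: (2.85+2.31)/2 × 0.5 = 1.29
  Sum = 125.4775 mg/L·h
IV tail: 2.31/0.42 = 5.500; AUC_iv,0→∞ = 125.4775 + 5.500 = 130.9775 mg/L·h
Trapezoidal AUC_0→11.5 (transdermal patch):
  [0→0.25]: (0.00+19.57)/2 × 0.25 = 2.44625
  [0.25→2.25]: (19.57+20.64)/2 × 2 = 40.21
  [2.25→2.5]: (20.64+18.65)/2 × 0.25 = 4.91125
  [2.5→3.5]: (18.65+12.31)/2 × 1 = 15.48
  [3.5→5.5]: (12.31+5.32)/2 × 2 = 17.63
  [5.5→11.5]: (5.32+0.43)/2 × 6 = 17.25
  Sum = 97.9275 mg/L·h
transdermal patch tail: 0.43/0.42 = 1.024; AUC_ev,0→∞ = 97.9275 + 1.024 = 98.9515 mg/L·h
F = (AUC_ev/D_ev)/(AUC_iv/D_iv) = (98.9515/7.5)/(130.9775/5) = 13.1935/26.1955 = 0.5037

F = 0.504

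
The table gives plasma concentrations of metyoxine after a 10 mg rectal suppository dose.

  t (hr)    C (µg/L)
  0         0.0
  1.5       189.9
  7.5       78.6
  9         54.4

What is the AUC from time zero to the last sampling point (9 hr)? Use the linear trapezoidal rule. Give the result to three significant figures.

AUC = 1050 µg/L·hr

Trapezoidal AUC_0→9:
  [0→1.5]: (0.0+189.9)/2 × 1.5 = 142.425
  [1.5→7.5]: (189.9+78.6)/2 × 6 = 805.5
  [7.5→9]: (78.6+54.4)/2 × 1.5 = 99.75
  Sum = 1047.675 µg/L·hr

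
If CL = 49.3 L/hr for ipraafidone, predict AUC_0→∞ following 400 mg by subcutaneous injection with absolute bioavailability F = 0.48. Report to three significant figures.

AUC_0→∞ = F × Dose / CL
        = 0.48 × 400 / 49.3 = 3.89452 mg/L·hr

AUC = 3.89 mg/L·hr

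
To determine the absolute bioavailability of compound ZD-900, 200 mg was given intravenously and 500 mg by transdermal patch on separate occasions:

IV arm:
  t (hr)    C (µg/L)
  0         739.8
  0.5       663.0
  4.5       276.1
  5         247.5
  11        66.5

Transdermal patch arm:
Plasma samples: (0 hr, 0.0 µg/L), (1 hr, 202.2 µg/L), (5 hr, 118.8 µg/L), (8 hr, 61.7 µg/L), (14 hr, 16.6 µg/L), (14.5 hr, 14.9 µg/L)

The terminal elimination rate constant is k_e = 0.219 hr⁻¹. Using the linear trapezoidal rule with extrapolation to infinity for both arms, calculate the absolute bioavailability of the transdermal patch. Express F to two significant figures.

Trapezoidal AUC_0→11 (IV):
  [0→0.5]: (739.8+663.0)/2 × 0.5 = 350.7
  [0.5→4.5]: (663.0+276.1)/2 × 4 = 1878.2
  [4.5→5]: (276.1+247.5)/2 × 0.5 = 130.9
  [5→11]: (247.5+66.5)/2 × 6 = 942.0
  Sum = 3301.8 µg/L·hr
IV tail: 66.5/0.219 = 303.653; AUC_iv,0→∞ = 3301.8 + 303.653 = 3605.453 µg/L·hr
Trapezoidal AUC_0→14.5 (transdermal patch):
  [0→1]: (0.0+202.2)/2 × 1 = 101.1
  [1→5]: (202.2+118.8)/2 × 4 = 642.0
  [5→8]: (118.8+61.7)/2 × 3 = 270.75
  [8→14]: (61.7+16.6)/2 × 6 = 234.9
  [14→14.5]: (16.6+14.9)/2 × 0.5 = 7.875
  Sum = 1256.625 µg/L·hr
transdermal patch tail: 14.9/0.219 = 68.037; AUC_ev,0→∞ = 1256.625 + 68.037 = 1324.662 µg/L·hr
F = (AUC_ev/D_ev)/(AUC_iv/D_iv) = (1324.662/500)/(3605.453/200) = 2.649324/18.027265 = 0.1470

F = 0.15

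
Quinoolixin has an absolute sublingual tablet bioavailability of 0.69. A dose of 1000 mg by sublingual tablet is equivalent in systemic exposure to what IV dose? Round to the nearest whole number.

D_iv = 690 mg

Systemic exposure from an extravascular dose = F × D_ev, so the equivalent IV dose is F × D_ev.
D_iv = F × D_ev = 0.69 × 1000 = 690 mg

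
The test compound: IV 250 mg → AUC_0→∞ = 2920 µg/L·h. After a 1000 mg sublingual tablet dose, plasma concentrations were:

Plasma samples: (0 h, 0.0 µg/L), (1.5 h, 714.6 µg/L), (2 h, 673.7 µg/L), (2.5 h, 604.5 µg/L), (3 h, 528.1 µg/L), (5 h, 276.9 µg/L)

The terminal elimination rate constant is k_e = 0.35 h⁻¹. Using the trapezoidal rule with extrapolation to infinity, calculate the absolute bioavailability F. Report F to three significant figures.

Trapezoidal AUC_0→5 (sublingual tablet):
  [0→1.5]: (0.0+714.6)/2 × 1.5 = 535.95
  [1.5→2]: (714.6+673.7)/2 × 0.5 = 347.075
  [2→2.5]: (673.7+604.5)/2 × 0.5 = 319.55
  [2.5→3]: (604.5+528.1)/2 × 0.5 = 283.15
  [3→5]: (528.1+276.9)/2 × 2 = 805.0
  Sum = 2290.725 µg/L·h
Tail: C_last/k_e = 276.9/0.35 = 791.143
AUC_0→∞ (sublingual tablet) = 2290.725 + 791.143 = 3081.868 µg/L·h
F = (AUC_ev/D_ev)/(AUC_iv/D_iv) = (3081.868/1000)/(2920/250) = 3.081868/11.68 = 0.2639

F = 0.264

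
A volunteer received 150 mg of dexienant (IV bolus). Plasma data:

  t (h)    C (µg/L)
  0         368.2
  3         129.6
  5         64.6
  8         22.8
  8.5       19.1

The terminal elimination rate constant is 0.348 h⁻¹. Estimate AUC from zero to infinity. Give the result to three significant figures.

AUC = 1140 µg/L·h

Trapezoidal AUC_0→8.5:
  [0→3]: (368.2+129.6)/2 × 3 = 746.7
  [3→5]: (129.6+64.6)/2 × 2 = 194.2
  [5→8]: (64.6+22.8)/2 × 3 = 131.1
  [8→8.5]: (22.8+19.1)/2 × 0.5 = 10.475
  Sum = 1082.475 µg/L·h
Extrapolated tail: C_last / k_e = 19.1 / 0.348 = 54.885
AUC_0→∞ = 1082.475 + 54.885 = 1137.36 µg/L·h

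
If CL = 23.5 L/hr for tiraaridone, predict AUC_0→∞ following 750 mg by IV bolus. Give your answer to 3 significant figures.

AUC = 31.9 mg/L·hr

AUC_0→∞ = Dose_iv / CL
        = 750 / 23.5 = 31.9149 mg/L·hr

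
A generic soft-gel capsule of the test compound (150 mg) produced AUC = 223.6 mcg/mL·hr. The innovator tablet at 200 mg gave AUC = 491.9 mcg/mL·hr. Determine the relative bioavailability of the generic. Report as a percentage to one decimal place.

F_rel = 60.6%

F_rel = (AUC_test/D_test) / (AUC_ref/D_ref)
      = (223.6/150) / (491.9/200)
      = 1.49067 / 2.4595 = 0.6061 = 60.61%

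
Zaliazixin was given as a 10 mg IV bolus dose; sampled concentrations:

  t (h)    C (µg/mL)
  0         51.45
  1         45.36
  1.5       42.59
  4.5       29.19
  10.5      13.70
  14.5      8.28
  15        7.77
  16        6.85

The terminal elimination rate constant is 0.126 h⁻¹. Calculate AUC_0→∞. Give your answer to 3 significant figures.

Trapezoidal AUC_0→16:
  [0→1]: (51.45+45.36)/2 × 1 = 48.405
  [1→1.5]: (45.36+42.59)/2 × 0.5 = 21.9875
  [1.5→4.5]: (42.59+29.19)/2 × 3 = 107.67
  [4.5→10.5]: (29.19+13.70)/2 × 6 = 128.67
  [10.5→14.5]: (13.70+8.28)/2 × 4 = 43.96
  [14.5→15]: (8.28+7.77)/2 × 0.5 = 4.0125
  [15→16]: (7.77+6.85)/2 × 1 = 7.31
  Sum = 362.015 µg/mL·h
Extrapolated tail: C_last / k_e = 6.85 / 0.126 = 54.365
AUC_0→∞ = 362.015 + 54.365 = 416.38 µg/mL·h

AUC = 416 µg/mL·h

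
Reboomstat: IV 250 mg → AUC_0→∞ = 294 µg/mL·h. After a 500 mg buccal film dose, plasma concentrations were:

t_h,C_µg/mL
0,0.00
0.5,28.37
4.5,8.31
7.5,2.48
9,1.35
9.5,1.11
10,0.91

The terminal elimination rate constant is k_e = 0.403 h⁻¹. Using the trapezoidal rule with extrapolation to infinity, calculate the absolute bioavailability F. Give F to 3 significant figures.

F = 0.175

Trapezoidal AUC_0→10 (buccal film):
  [0→0.5]: (0.00+28.37)/2 × 0.5 = 7.0925
  [0.5→4.5]: (28.37+8.31)/2 × 4 = 73.36
  [4.5→7.5]: (8.31+2.48)/2 × 3 = 16.185
  [7.5→9]: (2.48+1.35)/2 × 1.5 = 2.8725
  [9→9.5]: (1.35+1.11)/2 × 0.5 = 0.615
  [9.5→10]: (1.11+0.91)/2 × 0.5 = 0.505
  Sum = 100.63 µg/mL·h
Tail: C_last/k_e = 0.91/0.403 = 2.258
AUC_0→∞ (buccal film) = 100.63 + 2.258 = 102.888 µg/mL·h
F = (AUC_ev/D_ev)/(AUC_iv/D_iv) = (102.888/500)/(294/250) = 0.205776/1.176 = 0.1750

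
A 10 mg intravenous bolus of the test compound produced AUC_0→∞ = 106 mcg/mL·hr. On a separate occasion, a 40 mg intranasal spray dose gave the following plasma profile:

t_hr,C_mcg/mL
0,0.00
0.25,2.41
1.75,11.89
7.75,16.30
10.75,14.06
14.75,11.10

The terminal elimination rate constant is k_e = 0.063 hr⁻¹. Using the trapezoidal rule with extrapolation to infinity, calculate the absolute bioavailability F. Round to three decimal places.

Trapezoidal AUC_0→14.75 (intranasal spray):
  [0→0.25]: (0.00+2.41)/2 × 0.25 = 0.30125
  [0.25→1.75]: (2.41+11.89)/2 × 1.5 = 10.725
  [1.75→7.75]: (11.89+16.30)/2 × 6 = 84.57
  [7.75→10.75]: (16.30+14.06)/2 × 3 = 45.54
  [10.75→14.75]: (14.06+11.10)/2 × 4 = 50.32
  Sum = 191.45625 mcg/mL·hr
Tail: C_last/k_e = 11.10/0.063 = 176.190
AUC_0→∞ (intranasal spray) = 191.45625 + 176.190 = 367.64625 mcg/mL·hr
F = (AUC_ev/D_ev)/(AUC_iv/D_iv) = (367.64625/40)/(106/10) = 9.19116/10.6 = 0.8671

F = 0.867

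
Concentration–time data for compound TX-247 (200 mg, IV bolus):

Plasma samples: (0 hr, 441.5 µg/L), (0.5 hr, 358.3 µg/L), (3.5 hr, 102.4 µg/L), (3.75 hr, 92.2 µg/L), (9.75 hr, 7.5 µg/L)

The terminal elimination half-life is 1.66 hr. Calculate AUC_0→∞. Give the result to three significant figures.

AUC = 1230 µg/L·hr

Trapezoidal AUC_0→9.75:
  [0→0.5]: (441.5+358.3)/2 × 0.5 = 199.95
  [0.5→3.5]: (358.3+102.4)/2 × 3 = 691.05
  [3.5→3.75]: (102.4+92.2)/2 × 0.25 = 24.325
  [3.75→9.75]: (92.2+7.5)/2 × 6 = 299.1
  Sum = 1214.425 µg/L·hr
k_e = ln2 / t½ = 0.693147 / 1.66 = 0.4176 hr^-1
Extrapolated tail: C_last / k_e = 7.5 / 0.4176 = 17.960
AUC_0→∞ = 1214.425 + 17.960 = 1232.385 µg/L·hr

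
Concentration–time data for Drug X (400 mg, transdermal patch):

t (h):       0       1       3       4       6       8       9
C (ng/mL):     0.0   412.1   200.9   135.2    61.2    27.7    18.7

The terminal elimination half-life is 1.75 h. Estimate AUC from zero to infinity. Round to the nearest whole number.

Trapezoidal AUC_0→9:
  [0→1]: (0.0+412.1)/2 × 1 = 206.05
  [1→3]: (412.1+200.9)/2 × 2 = 613.0
  [3→4]: (200.9+135.2)/2 × 1 = 168.05
  [4→6]: (135.2+61.2)/2 × 2 = 196.4
  [6→8]: (61.2+27.7)/2 × 2 = 88.9
  [8→9]: (27.7+18.7)/2 × 1 = 23.2
  Sum = 1295.6 ng/mL·h
k_e = ln2 / t½ = 0.693147 / 1.75 = 0.3961 h^-1
Extrapolated tail: C_last / k_e = 18.7 / 0.3961 = 47.210
AUC_0→∞ = 1295.6 + 47.210 = 1342.81 ng/mL·h

AUC = 1343 ng/mL·h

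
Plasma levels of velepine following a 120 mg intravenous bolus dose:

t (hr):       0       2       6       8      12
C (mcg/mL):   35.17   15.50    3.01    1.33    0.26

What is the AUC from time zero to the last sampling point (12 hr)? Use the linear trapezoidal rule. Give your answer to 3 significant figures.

AUC = 95.2 mcg/mL·hr

Trapezoidal AUC_0→12:
  [0→2]: (35.17+15.50)/2 × 2 = 50.67
  [2→6]: (15.50+3.01)/2 × 4 = 37.02
  [6→8]: (3.01+1.33)/2 × 2 = 4.34
  [8→12]: (1.33+0.26)/2 × 4 = 3.18
  Sum = 95.21 mcg/mL·hr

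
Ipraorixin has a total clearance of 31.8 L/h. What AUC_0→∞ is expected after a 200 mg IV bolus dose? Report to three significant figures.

AUC = 6.29 mg/L·h

AUC_0→∞ = Dose_iv / CL
        = 200 / 31.8 = 6.28931 mg/L·h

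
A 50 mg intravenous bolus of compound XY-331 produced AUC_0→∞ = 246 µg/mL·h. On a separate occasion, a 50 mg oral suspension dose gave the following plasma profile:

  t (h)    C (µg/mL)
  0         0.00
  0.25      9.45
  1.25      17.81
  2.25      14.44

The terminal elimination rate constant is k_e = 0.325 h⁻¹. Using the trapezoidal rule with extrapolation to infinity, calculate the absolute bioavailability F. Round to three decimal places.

F = 0.306

Trapezoidal AUC_0→2.25 (oral suspension):
  [0→0.25]: (0.00+9.45)/2 × 0.25 = 1.18125
  [0.25→1.25]: (9.45+17.81)/2 × 1 = 13.63
  [1.25→2.25]: (17.81+14.44)/2 × 1 = 16.125
  Sum = 30.93625 µg/mL·h
Tail: C_last/k_e = 14.44/0.325 = 44.431
AUC_0→∞ (oral suspension) = 30.93625 + 44.431 = 75.36725 µg/mL·h
F = (AUC_ev/D_ev)/(AUC_iv/D_iv) = (75.36725/50)/(246/50) = 1.507345/4.92 = 0.3064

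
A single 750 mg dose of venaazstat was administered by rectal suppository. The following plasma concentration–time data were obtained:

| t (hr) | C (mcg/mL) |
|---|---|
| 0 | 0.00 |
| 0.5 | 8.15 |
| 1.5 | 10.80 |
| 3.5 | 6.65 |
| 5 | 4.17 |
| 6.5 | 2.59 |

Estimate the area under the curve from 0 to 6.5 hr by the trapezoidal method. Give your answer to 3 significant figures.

Trapezoidal AUC_0→6.5:
  [0→0.5]: (0.00+8.15)/2 × 0.5 = 2.0375
  [0.5→1.5]: (8.15+10.80)/2 × 1 = 9.475
  [1.5→3.5]: (10.80+6.65)/2 × 2 = 17.45
  [3.5→5]: (6.65+4.17)/2 × 1.5 = 8.115
  [5→6.5]: (4.17+2.59)/2 × 1.5 = 5.07
  Sum = 42.1475 mcg/mL·hr

AUC = 42.1 mcg/mL·hr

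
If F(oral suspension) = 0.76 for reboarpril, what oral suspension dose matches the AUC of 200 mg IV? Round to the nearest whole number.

For equal systemic exposure: F × D_ev = D_iv
D_ev = D_iv / F = 200 / 0.76 = 263.158 mg

D_oral = 263 mg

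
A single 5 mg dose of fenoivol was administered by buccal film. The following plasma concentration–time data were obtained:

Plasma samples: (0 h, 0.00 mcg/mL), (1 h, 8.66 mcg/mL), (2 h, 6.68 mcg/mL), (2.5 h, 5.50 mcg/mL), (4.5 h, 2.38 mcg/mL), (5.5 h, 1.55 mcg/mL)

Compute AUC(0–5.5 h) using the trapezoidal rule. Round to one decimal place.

Trapezoidal AUC_0→5.5:
  [0→1]: (0.00+8.66)/2 × 1 = 4.33
  [1→2]: (8.66+6.68)/2 × 1 = 7.67
  [2→2.5]: (6.68+5.50)/2 × 0.5 = 3.045
  [2.5→4.5]: (5.50+2.38)/2 × 2 = 7.88
  [4.5→5.5]: (2.38+1.55)/2 × 1 = 1.965
  Sum = 24.89 mcg/mL·h

AUC = 24.9 mcg/mL·h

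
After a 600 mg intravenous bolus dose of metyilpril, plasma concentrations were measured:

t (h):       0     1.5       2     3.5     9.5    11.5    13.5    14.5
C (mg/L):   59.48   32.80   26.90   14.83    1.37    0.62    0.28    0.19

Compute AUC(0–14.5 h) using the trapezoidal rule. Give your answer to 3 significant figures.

AUC = 167 mg/L·h

Trapezoidal AUC_0→14.5:
  [0→1.5]: (59.48+32.80)/2 × 1.5 = 69.21
  [1.5→2]: (32.80+26.90)/2 × 0.5 = 14.925
  [2→3.5]: (26.90+14.83)/2 × 1.5 = 31.2975
  [3.5→9.5]: (14.83+1.37)/2 × 6 = 48.6
  [9.5→11.5]: (1.37+0.62)/2 × 2 = 1.99
  [11.5→13.5]: (0.62+0.28)/2 × 2 = 0.9
  [13.5→14.5]: (0.28+0.19)/2 × 1 = 0.235
  Sum = 167.1575 mg/L·h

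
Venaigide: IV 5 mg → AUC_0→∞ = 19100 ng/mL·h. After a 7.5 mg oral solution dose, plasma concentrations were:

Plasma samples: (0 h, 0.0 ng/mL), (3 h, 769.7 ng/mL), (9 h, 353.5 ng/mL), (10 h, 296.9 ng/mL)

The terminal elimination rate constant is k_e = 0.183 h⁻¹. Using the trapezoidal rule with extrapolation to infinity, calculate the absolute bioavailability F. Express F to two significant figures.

F = 0.23

Trapezoidal AUC_0→10 (oral solution):
  [0→3]: (0.0+769.7)/2 × 3 = 1154.55
  [3→9]: (769.7+353.5)/2 × 6 = 3369.6
  [9→10]: (353.5+296.9)/2 × 1 = 325.2
  Sum = 4849.35 ng/mL·h
Tail: C_last/k_e = 296.9/0.183 = 1622.404
AUC_0→∞ (oral solution) = 4849.35 + 1622.404 = 6471.754 ng/mL·h
F = (AUC_ev/D_ev)/(AUC_iv/D_iv) = (6471.754/7.5)/(19100/5) = 862.901/3820 = 0.2259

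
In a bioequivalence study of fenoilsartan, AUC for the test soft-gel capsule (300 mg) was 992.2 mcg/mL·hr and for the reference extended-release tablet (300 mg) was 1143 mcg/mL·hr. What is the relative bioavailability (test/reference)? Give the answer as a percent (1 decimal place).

F_rel = 86.8%

F_rel = (AUC_test/D_test) / (AUC_ref/D_ref)
      = (992.2/300) / (1143/300)
      = 3.30733 / 3.81 = 0.8681 = 86.81%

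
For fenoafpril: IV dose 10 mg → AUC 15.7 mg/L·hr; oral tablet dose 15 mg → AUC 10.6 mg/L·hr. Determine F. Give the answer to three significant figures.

F = 0.450

F = (AUC_ev / D_ev) / (AUC_iv / D_iv)
  = (10.6/15) / (15.7/10)
  = 0.706667 / 1.57 = 0.4501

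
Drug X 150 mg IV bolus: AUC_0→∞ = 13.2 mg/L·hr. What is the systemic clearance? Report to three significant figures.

CL = 11.4 L/hr

CL = Dose_iv / AUC_0→∞
   = 150 / 13.2 = 11.3636 L/hr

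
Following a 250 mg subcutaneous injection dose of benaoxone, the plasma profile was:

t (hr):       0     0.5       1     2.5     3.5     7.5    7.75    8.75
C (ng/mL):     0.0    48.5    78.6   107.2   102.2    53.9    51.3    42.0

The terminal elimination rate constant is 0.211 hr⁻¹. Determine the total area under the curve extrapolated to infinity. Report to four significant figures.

Trapezoidal AUC_0→8.75:
  [0→0.5]: (0.0+48.5)/2 × 0.5 = 12.125
  [0.5→1]: (48.5+78.6)/2 × 0.5 = 31.775
  [1→2.5]: (78.6+107.2)/2 × 1.5 = 139.35
  [2.5→3.5]: (107.2+102.2)/2 × 1 = 104.7
  [3.5→7.5]: (102.2+53.9)/2 × 4 = 312.2
  [7.5→7.75]: (53.9+51.3)/2 × 0.25 = 13.15
  [7.75→8.75]: (51.3+42.0)/2 × 1 = 46.65
  Sum = 659.95 ng/mL·hr
Extrapolated tail: C_last / k_e = 42.0 / 0.211 = 199.052
AUC_0→∞ = 659.95 + 199.052 = 859.002 ng/mL·hr

AUC = 859.0 ng/mL·hr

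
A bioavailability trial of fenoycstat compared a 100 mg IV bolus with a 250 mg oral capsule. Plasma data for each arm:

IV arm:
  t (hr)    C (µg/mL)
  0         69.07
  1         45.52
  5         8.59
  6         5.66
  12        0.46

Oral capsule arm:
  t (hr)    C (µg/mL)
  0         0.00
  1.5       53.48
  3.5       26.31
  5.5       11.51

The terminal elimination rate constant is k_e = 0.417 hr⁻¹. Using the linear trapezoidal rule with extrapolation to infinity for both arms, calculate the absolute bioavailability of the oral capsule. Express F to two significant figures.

Trapezoidal AUC_0→12 (IV):
  [0→1]: (69.07+45.52)/2 × 1 = 57.295
  [1→5]: (45.52+8.59)/2 × 4 = 108.22
  [5→6]: (8.59+5.66)/2 × 1 = 7.125
  [6→12]: (5.66+0.46)/2 × 6 = 18.36
  Sum = 191.0 µg/mL·hr
IV tail: 0.46/0.417 = 1.103; AUC_iv,0→∞ = 191.0 + 1.103 = 192.103 µg/mL·hr
Trapezoidal AUC_0→5.5 (oral capsule):
  [0→1.5]: (0.00+53.48)/2 × 1.5 = 40.11
  [1.5→3.5]: (53.48+26.31)/2 × 2 = 79.79
  [3.5→5.5]: (26.31+11.51)/2 × 2 = 37.82
  Sum = 157.72 µg/mL·hr
oral capsule tail: 11.51/0.417 = 27.602; AUC_ev,0→∞ = 157.72 + 27.602 = 185.322 µg/mL·hr
F = (AUC_ev/D_ev)/(AUC_iv/D_iv) = (185.322/250)/(192.103/100) = 0.741288/1.92103 = 0.3859

F = 0.39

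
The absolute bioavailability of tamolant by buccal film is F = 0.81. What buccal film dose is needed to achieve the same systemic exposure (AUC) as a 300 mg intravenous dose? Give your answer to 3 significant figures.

D_buccal = 370 mg

For equal systemic exposure: F × D_ev = D_iv
D_ev = D_iv / F = 300 / 0.81 = 370.37 mg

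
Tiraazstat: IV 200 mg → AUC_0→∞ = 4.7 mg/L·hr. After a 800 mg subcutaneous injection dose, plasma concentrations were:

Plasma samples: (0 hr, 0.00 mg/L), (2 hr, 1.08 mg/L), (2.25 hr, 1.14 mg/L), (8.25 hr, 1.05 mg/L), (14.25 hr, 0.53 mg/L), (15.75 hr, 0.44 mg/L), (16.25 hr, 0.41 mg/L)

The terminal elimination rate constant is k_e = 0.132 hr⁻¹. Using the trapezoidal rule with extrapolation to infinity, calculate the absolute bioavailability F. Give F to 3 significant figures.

Trapezoidal AUC_0→16.25 (subcutaneous injection):
  [0→2]: (0.00+1.08)/2 × 2 = 1.08
  [2→2.25]: (1.08+1.14)/2 × 0.25 = 0.2775
  [2.25→8.25]: (1.14+1.05)/2 × 6 = 6.57
  [8.25→14.25]: (1.05+0.53)/2 × 6 = 4.74
  [14.25→15.75]: (0.53+0.44)/2 × 1.5 = 0.7275
  [15.75→16.25]: (0.44+0.41)/2 × 0.5 = 0.2125
  Sum = 13.6075 mg/L·hr
Tail: C_last/k_e = 0.41/0.132 = 3.106
AUC_0→∞ (subcutaneous injection) = 13.6075 + 3.106 = 16.7135 mg/L·hr
F = (AUC_ev/D_ev)/(AUC_iv/D_iv) = (16.7135/800)/(4.7/200) = 0.020891875/0.0235 = 0.8890

F = 0.889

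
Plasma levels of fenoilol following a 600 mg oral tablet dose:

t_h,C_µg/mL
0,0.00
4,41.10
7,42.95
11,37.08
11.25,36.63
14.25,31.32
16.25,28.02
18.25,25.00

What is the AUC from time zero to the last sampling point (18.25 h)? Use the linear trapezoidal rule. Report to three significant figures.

AUC = 592 µg/mL·h

Trapezoidal AUC_0→18.25:
  [0→4]: (0.00+41.10)/2 × 4 = 82.2
  [4→7]: (41.10+42.95)/2 × 3 = 126.075
  [7→11]: (42.95+37.08)/2 × 4 = 160.06
  [11→11.25]: (37.08+36.63)/2 × 0.25 = 9.21375
  [11.25→14.25]: (36.63+31.32)/2 × 3 = 101.925
  [14.25→16.25]: (31.32+28.02)/2 × 2 = 59.34
  [16.25→18.25]: (28.02+25.00)/2 × 2 = 53.02
  Sum = 591.83375 µg/mL·h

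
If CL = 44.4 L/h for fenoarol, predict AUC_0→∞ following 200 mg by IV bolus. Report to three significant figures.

AUC_0→∞ = Dose_iv / CL
        = 200 / 44.4 = 4.5045 mg/L·h

AUC = 4.50 mg/L·h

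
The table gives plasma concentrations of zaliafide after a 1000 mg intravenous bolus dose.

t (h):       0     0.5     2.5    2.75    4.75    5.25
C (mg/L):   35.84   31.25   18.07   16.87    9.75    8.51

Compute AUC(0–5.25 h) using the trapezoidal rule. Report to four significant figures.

AUC = 101.6 mg/L·h

Trapezoidal AUC_0→5.25:
  [0→0.5]: (35.84+31.25)/2 × 0.5 = 16.7725
  [0.5→2.5]: (31.25+18.07)/2 × 2 = 49.32
  [2.5→2.75]: (18.07+16.87)/2 × 0.25 = 4.3675
  [2.75→4.75]: (16.87+9.75)/2 × 2 = 26.62
  [4.75→5.25]: (9.75+8.51)/2 × 0.5 = 4.565
  Sum = 101.645 mg/L·h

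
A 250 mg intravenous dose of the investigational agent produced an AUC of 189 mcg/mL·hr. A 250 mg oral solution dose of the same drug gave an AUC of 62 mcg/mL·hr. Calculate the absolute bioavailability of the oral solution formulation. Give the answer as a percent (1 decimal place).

F = (AUC_ev / D_ev) / (AUC_iv / D_iv)
  = (62/250) / (189/250)
  = 0.248 / 0.756 = 0.3280
  = 32.80%

F = 32.8%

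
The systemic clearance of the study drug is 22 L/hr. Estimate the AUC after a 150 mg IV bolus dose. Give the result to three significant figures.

AUC = 6.82 mg/L·hr

AUC_0→∞ = Dose_iv / CL
        = 150 / 22 = 6.81818 mg/L·hr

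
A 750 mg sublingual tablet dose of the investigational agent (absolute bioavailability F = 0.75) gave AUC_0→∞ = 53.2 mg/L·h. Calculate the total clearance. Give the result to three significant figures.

CL = F × Dose / AUC_0→∞
   = 0.75 × 750 / 53.2 = 10.5733 L/h

CL = 10.6 L/h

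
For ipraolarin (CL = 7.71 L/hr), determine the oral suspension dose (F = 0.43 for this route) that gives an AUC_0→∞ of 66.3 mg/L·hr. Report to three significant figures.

Dose = 1190 mg

Dose = CL × AUC_0→∞ / F
     = 7.71 × 66.3 / 0.43 = 1188.77 mg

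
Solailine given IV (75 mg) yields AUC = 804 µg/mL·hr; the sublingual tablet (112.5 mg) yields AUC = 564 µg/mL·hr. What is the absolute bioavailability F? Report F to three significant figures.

F = 0.468

F = (AUC_ev / D_ev) / (AUC_iv / D_iv)
  = (564/112.5) / (804/75)
  = 5.01333 / 10.72 = 0.4677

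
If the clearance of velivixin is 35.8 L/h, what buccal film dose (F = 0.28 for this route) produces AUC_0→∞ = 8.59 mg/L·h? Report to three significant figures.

Dose = CL × AUC_0→∞ / F
     = 35.8 × 8.59 / 0.28 = 1098.29 mg

Dose = 1100 mg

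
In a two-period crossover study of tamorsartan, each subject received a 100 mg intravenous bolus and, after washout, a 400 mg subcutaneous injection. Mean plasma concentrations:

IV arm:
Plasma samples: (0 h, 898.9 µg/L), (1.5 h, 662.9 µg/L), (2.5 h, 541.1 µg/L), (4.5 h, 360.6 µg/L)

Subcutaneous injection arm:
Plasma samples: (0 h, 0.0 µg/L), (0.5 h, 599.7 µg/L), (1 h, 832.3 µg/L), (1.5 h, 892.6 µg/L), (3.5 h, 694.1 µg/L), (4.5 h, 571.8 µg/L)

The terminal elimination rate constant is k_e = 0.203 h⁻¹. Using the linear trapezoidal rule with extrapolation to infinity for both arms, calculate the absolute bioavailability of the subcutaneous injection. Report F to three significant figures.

Trapezoidal AUC_0→4.5 (IV):
  [0→1.5]: (898.9+662.9)/2 × 1.5 = 1171.35
  [1.5→2.5]: (662.9+541.1)/2 × 1 = 602.0
  [2.5→4.5]: (541.1+360.6)/2 × 2 = 901.7
  Sum = 2675.05 µg/L·h
IV tail: 360.6/0.203 = 1776.355; AUC_iv,0→∞ = 2675.05 + 1776.355 = 4451.405 µg/L·h
Trapezoidal AUC_0→4.5 (subcutaneous injection):
  [0→0.5]: (0.0+599.7)/2 × 0.5 = 149.925
  [0.5→1]: (599.7+832.3)/2 × 0.5 = 358.0
  [1→1.5]: (832.3+892.6)/2 × 0.5 = 431.225
  [1.5→3.5]: (892.6+694.1)/2 × 2 = 1586.7
  [3.5→4.5]: (694.1+571.8)/2 × 1 = 632.95
  Sum = 3158.8 µg/L·h
subcutaneous injection tail: 571.8/0.203 = 2816.749; AUC_ev,0→∞ = 3158.8 + 2816.749 = 5975.549 µg/L·h
F = (AUC_ev/D_ev)/(AUC_iv/D_iv) = (5975.549/400)/(4451.405/100) = 14.9389/44.51405 = 0.3356

F = 0.336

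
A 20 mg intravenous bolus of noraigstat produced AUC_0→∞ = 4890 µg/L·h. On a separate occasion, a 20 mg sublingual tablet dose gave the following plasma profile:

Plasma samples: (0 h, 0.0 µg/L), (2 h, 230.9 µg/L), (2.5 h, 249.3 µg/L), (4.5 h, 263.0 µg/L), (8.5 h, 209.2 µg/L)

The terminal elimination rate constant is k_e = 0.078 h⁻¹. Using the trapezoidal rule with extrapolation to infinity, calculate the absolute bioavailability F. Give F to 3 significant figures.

F = 0.918

Trapezoidal AUC_0→8.5 (sublingual tablet):
  [0→2]: (0.0+230.9)/2 × 2 = 230.9
  [2→2.5]: (230.9+249.3)/2 × 0.5 = 120.05
  [2.5→4.5]: (249.3+263.0)/2 × 2 = 512.3
  [4.5→8.5]: (263.0+209.2)/2 × 4 = 944.4
  Sum = 1807.65 µg/L·h
Tail: C_last/k_e = 209.2/0.078 = 2682.051
AUC_0→∞ (sublingual tablet) = 1807.65 + 2682.051 = 4489.701 µg/L·h
F = (AUC_ev/D_ev)/(AUC_iv/D_iv) = (4489.701/20)/(4890/20) = 224.48505/244.5 = 0.9181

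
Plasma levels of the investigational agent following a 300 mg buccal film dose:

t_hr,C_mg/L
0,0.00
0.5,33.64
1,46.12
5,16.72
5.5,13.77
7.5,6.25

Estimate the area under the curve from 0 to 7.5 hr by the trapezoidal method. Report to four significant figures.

AUC = 181.7 mg/L·hr

Trapezoidal AUC_0→7.5:
  [0→0.5]: (0.00+33.64)/2 × 0.5 = 8.41
  [0.5→1]: (33.64+46.12)/2 × 0.5 = 19.94
  [1→5]: (46.12+16.72)/2 × 4 = 125.68
  [5→5.5]: (16.72+13.77)/2 × 0.5 = 7.6225
  [5.5→7.5]: (13.77+6.25)/2 × 2 = 20.02
  Sum = 181.6725 mg/L·hr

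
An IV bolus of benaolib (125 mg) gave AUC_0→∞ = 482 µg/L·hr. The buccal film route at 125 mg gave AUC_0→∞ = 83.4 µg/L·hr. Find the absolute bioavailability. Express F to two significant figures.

F = 0.17

F = (AUC_ev / D_ev) / (AUC_iv / D_iv)
  = (83.4/125) / (482/125)
  = 0.6672 / 3.856 = 0.1730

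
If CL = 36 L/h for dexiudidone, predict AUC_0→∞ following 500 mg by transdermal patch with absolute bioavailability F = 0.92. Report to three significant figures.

AUC = 12.8 mg/L·h

AUC_0→∞ = F × Dose / CL
        = 0.92 × 500 / 36 = 12.7778 mg/L·h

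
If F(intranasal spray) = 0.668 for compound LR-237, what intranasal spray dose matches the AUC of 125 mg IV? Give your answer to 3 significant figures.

For equal systemic exposure: F × D_ev = D_iv
D_ev = D_iv / F = 125 / 0.668 = 187.126 mg

D_intranasal = 187 mg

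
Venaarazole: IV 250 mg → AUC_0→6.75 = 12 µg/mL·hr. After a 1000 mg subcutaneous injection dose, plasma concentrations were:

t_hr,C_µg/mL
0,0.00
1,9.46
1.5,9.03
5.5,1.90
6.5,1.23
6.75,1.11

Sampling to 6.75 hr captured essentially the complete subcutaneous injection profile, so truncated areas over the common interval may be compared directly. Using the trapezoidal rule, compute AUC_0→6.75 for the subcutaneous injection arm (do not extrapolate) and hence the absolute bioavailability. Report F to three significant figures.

Trapezoidal AUC_0→6.75 (subcutaneous injection):
  [0→1]: (0.00+9.46)/2 × 1 = 4.73
  [1→1.5]: (9.46+9.03)/2 × 0.5 = 4.6225
  [1.5→5.5]: (9.03+1.90)/2 × 4 = 21.86
  [5.5→6.5]: (1.90+1.23)/2 × 1 = 1.565
  [6.5→6.75]: (1.23+1.11)/2 × 0.25 = 0.2925
  Sum = 33.07 µg/mL·hr
F = (AUC_ev/D_ev)/(AUC_iv/D_iv) = (33.07/1000)/(12/250) = 0.03307/0.048 = 0.6890

F = 0.689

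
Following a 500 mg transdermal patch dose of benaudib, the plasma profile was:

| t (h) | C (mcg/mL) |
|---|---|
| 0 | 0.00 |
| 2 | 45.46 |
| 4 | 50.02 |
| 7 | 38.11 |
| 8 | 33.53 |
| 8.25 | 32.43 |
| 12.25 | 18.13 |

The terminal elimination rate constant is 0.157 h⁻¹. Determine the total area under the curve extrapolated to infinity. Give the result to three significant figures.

AUC = 534 mcg/mL·h

Trapezoidal AUC_0→12.25:
  [0→2]: (0.00+45.46)/2 × 2 = 45.46
  [2→4]: (45.46+50.02)/2 × 2 = 95.48
  [4→7]: (50.02+38.11)/2 × 3 = 132.195
  [7→8]: (38.11+33.53)/2 × 1 = 35.82
  [8→8.25]: (33.53+32.43)/2 × 0.25 = 8.245
  [8.25→12.25]: (32.43+18.13)/2 × 4 = 101.12
  Sum = 418.32 mcg/mL·h
Extrapolated tail: C_last / k_e = 18.13 / 0.157 = 115.478
AUC_0→∞ = 418.32 + 115.478 = 533.798 mcg/mL·h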